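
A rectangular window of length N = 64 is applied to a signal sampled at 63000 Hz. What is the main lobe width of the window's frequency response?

For a rectangular window of length N,
the main lobe width in frequency is 2*f_s/N.
= 2*63000/64 = 7875/4 Hz
This determines the minimum frequency separation for resolving two sinusoids.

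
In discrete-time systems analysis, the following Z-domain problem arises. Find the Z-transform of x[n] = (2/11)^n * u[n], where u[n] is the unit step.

The Z-transform of a^n * u[n] is z/(z-a) for |z| > |a|.
Here a = 2/11, so X(z) = z/(z - (2/11)) = 11z/(11z - 2)
ROC: |z| > 2/11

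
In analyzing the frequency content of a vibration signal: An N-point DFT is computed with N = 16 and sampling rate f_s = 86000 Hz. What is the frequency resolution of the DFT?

DFT frequency resolution = f_s / N
= 86000 / 16 = 5375 Hz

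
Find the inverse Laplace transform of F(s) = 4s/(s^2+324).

Standard pair: s/(s^2+w^2) <-> cos(wt)*u(t)
With k=4, w=18: f(t) = 4*cos(18t)*u(t)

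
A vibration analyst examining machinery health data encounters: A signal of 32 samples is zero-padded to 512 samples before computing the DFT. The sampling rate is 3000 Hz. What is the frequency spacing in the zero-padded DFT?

Original DFT: N = 32, resolution = f_s/N = 3000/32 = 375/4 Hz
Zero-padded DFT: N = 512, resolution = f_s/N = 3000/512 = 375/64 Hz
Zero-padding interpolates the spectrum (finer frequency grid)
but does NOT improve the true spectral resolution (ability to resolve close frequencies).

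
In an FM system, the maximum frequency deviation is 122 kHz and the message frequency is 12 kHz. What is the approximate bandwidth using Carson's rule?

Carson's rule: BW = 2*(delta_f + f_m)
= 2*(122 + 12) kHz = 268 kHz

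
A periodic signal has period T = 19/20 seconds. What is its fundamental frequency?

The fundamental frequency is the reciprocal of the period.
f = 1/T = 1/(19/20) = 20/19 Hz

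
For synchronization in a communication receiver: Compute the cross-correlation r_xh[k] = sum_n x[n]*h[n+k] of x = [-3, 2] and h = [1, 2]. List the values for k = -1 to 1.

Both sequences indexed from 0 and zero outside their support.
Lags with overlap: k = -1 to 1.
  r_xh[-1] = x[1]*h[0] = 2
  r_xh[0] = x[0]*h[0] + x[1]*h[1] = 1
  r_xh[1] = x[0]*h[1] = -6
r_xh = [2, 1, -6] (for k = -1, ..., 1)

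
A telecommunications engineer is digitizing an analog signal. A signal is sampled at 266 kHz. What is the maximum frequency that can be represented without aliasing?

The maximum frequency that can be represented without aliasing
is the Nyquist frequency: f_max = f_s / 2 = 266 kHz / 2 = 133 kHz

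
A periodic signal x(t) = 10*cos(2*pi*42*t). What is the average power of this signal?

Average power of A*cos(wt) is A^2/2.
P = 10^2 / 2 = 100/2 = 50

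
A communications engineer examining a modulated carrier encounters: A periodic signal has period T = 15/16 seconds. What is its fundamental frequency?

The fundamental frequency is the reciprocal of the period.
f = 1/T = 1/(15/16) = 16/15 Hz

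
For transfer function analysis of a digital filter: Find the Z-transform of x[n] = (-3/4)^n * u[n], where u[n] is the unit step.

The Z-transform of a^n * u[n] is z/(z-a) for |z| > |a|.
Here a = -3/4, so X(z) = z/(z - (-3/4)) = 4z/(4z + 3)
ROC: |z| > 3/4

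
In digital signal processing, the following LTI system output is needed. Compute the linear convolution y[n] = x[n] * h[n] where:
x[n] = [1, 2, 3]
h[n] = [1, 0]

y[n] = sum_k x[k]*h[n-k]. Output length = len(x) + len(h) - 1 = 3 + 2 - 1 = 4.
y[0] = 1*1 = 1
y[1] = 2*1 + 1*0 = 2
y[2] = 3*1 + 2*0 = 3
y[3] = 3*0 = 0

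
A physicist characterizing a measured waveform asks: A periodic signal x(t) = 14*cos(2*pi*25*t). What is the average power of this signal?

Average power of A*cos(wt) is A^2/2.
P = 14^2 / 2 = 196/2 = 98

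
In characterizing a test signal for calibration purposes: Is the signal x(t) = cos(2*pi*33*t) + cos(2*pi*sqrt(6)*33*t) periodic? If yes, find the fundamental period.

f1 = 33 Hz, f2 = 33*sqrt(6) Hz
Ratio f2/f1 = sqrt(6), which is irrational.
Since the frequency ratio is irrational, no common period exists.
The signal is not periodic.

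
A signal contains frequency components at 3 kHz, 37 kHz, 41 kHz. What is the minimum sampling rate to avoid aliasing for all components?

The highest frequency component is f_max = 41 kHz.
Nyquist rate = 2 * f_max = 2 * 41 kHz = 82 kHz.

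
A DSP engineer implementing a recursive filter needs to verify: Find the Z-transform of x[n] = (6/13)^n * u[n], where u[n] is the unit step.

The Z-transform of a^n * u[n] is z/(z-a) for |z| > |a|.
Here a = 6/13, so X(z) = z/(z - (6/13)) = 13z/(13z - 6)
ROC: |z| > 6/13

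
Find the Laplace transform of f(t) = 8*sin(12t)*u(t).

Standard pair: sin(wt)*u(t) <-> w/(s^2+w^2)
With w = 12: L{8*sin(12t)*u(t)} = 96/(s^2+144)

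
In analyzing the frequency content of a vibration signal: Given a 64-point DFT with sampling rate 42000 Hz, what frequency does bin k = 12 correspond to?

The frequency of DFT bin k is: f_k = k * f_s / N
f_12 = 12 * 42000 / 64 = 7875 Hz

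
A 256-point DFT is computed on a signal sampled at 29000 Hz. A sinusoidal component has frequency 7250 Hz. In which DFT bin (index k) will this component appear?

DFT frequency resolution = f_s/N = 29000/256 = 3625/32 Hz
Bin index k = f_signal / resolution = 7250 / 3625/32 = 64
The signal frequency 7250 Hz falls in DFT bin k = 64.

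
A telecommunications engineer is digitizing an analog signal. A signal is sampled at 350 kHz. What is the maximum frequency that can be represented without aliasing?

The maximum frequency that can be represented without aliasing
is the Nyquist frequency: f_max = f_s / 2 = 350 kHz / 2 = 175 kHz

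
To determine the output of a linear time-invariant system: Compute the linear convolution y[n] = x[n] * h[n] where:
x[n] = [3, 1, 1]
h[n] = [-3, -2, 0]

y[n] = sum_k x[k]*h[n-k]. Output length = len(x) + len(h) - 1 = 3 + 3 - 1 = 5.
y[0] = 3*-3 = -9
y[1] = 1*-3 + 3*-2 = -9
y[2] = 1*-3 + 1*-2 + 3*0 = -5
y[3] = 1*-2 + 1*0 = -2
y[4] = 1*0 = 0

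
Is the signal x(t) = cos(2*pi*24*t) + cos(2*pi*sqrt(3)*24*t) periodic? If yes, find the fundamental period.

f1 = 24 Hz, f2 = 24*sqrt(3) Hz
Ratio f2/f1 = sqrt(3), which is irrational.
Since the frequency ratio is irrational, no common period exists.
The signal is not periodic.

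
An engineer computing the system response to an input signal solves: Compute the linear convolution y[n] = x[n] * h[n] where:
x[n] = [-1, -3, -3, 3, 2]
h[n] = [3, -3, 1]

y[n] = sum_k x[k]*h[n-k]. Output length = len(x) + len(h) - 1 = 5 + 3 - 1 = 7.
y[0] = -1*3 = -3
y[1] = -3*3 + -1*-3 = -6
y[2] = -3*3 + -3*-3 + -1*1 = -1
y[3] = 3*3 + -3*-3 + -3*1 = 15
y[4] = 2*3 + 3*-3 + -3*1 = -6
y[5] = 2*-3 + 3*1 = -3
y[6] = 2*1 = 2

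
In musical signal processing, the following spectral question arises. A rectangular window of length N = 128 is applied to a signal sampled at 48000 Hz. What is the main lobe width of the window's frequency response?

For a rectangular window of length N,
the main lobe width in frequency is 2*f_s/N.
= 2*48000/128 = 750 Hz
This determines the minimum frequency separation for resolving two sinusoids.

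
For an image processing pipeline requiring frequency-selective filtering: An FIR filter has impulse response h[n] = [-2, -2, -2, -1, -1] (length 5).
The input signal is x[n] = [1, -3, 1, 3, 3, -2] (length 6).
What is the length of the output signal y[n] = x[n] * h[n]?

For linear convolution, the output length is:
len(y) = len(x) + len(h) - 1 = 6 + 5 - 1 = 10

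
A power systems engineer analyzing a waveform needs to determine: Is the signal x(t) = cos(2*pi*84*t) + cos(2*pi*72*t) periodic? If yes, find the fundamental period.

f1 = 84 Hz, f2 = 72 Hz
Period T1 = 1/84, T2 = 1/72
Ratio T1/T2 = 72/84, which is rational.
The signal is periodic with fundamental period T = 1/GCD(84,72) = 1/12 s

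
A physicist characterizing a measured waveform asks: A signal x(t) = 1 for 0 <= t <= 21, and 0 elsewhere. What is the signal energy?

Energy = integral of |x(t)|^2 dt over the signal duration
= 1^2 * 21 = 1 * 21 = 21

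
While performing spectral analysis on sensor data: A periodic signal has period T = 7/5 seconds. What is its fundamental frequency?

The fundamental frequency is the reciprocal of the period.
f = 1/T = 1/(7/5) = 5/7 Hz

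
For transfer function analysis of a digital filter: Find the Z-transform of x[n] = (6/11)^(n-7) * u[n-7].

Time-shifting property: if X(z) = Z{x[n]}, then Z{x[n-d]} = z^(-d) * X(z)
X(z) = z/(z - 6/11) for x[n] = (6/11)^n * u[n]
Z{x[n-7]} = z^(-7) * z/(z - 6/11) = z^(-6)/(z - 6/11)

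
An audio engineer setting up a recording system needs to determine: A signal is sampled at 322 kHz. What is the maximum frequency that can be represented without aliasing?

The maximum frequency that can be represented without aliasing
is the Nyquist frequency: f_max = f_s / 2 = 322 kHz / 2 = 161 kHz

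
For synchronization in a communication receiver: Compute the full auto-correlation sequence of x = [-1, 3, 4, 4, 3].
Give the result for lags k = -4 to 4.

r_xx[k] = sum_m x[m]*x[m+k], indexed from 0, for k = -4 to 4:
  r_xx[-4] = x[4]*x[0] = -3
  r_xx[-3] = x[3]*x[0] + x[4]*x[1] = 5
  r_xx[-2] = x[2]*x[0] + x[3]*x[1] + x[4]*x[2] = 20
  r_xx[-1] = x[1]*x[0] + x[2]*x[1] + x[3]*x[2] + x[4]*x[3] = 37
  r_xx[0] = x[0]*x[0] + x[1]*x[1] + x[2]*x[2] + x[3]*x[3] + x[4]*x[4] = 51
  r_xx[1] = x[0]*x[1] + x[1]*x[2] + x[2]*x[3] + x[3]*x[4] = 37
  r_xx[2] = x[0]*x[2] + x[1]*x[3] + x[2]*x[4] = 20
  r_xx[3] = x[0]*x[3] + x[1]*x[4] = 5
  r_xx[4] = x[0]*x[4] = -3
r_xx = [-3, 5, 20, 37, 51, 37, 20, 5, -3]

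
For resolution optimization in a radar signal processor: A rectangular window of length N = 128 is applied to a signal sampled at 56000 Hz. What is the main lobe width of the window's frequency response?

For a rectangular window of length N,
the main lobe width in frequency is 2*f_s/N.
= 2*56000/128 = 875 Hz
This determines the minimum frequency separation for resolving two sinusoids.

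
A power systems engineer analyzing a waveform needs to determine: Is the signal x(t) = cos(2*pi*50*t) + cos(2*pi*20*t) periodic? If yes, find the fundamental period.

f1 = 50 Hz, f2 = 20 Hz
Period T1 = 1/50, T2 = 1/20
Ratio T1/T2 = 20/50, which is rational.
The signal is periodic with fundamental period T = 1/GCD(50,20) = 1/10 s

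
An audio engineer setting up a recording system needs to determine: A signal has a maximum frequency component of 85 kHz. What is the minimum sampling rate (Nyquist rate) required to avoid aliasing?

By the Nyquist-Shannon sampling theorem,
the minimum sampling rate (Nyquist rate) must be at least 2 * f_max.
Nyquist rate = 2 * 85 kHz = 170 kHz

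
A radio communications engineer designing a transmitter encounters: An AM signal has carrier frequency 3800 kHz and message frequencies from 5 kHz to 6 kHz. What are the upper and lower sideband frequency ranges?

Upper sideband (USB) = fc + [fm_low, fm_high] = 3800 + [5, 6] = [3805, 3806] kHz
Lower sideband (LSB) = fc - [fm_high, fm_low] = 3800 - [6, 5] = [3794, 3795] kHz
Total occupied spectrum: 3794 kHz to 3806 kHz (plus carrier at 3800 kHz)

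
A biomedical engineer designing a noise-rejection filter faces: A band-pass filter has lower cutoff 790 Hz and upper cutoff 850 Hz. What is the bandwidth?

Bandwidth = f_high - f_low
= 850 Hz - 790 Hz = 60 Hz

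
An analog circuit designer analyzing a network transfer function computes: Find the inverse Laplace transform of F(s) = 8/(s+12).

Standard pair: k/(s+a) <-> k*e^(-at)*u(t)
With k=8, a=12: f(t) = 8*e^(-12t)*u(t)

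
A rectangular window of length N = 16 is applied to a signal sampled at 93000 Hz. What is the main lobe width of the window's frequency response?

For a rectangular window of length N,
the main lobe width in frequency is 2*f_s/N.
= 2*93000/16 = 11625 Hz
This determines the minimum frequency separation for resolving two sinusoids.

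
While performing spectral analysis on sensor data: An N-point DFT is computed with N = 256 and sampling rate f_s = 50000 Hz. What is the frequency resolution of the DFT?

DFT frequency resolution = f_s / N
= 50000 / 256 = 3125/16 Hz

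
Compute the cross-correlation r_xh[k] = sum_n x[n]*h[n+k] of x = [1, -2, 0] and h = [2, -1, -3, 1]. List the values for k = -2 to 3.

Both sequences indexed from 0 and zero outside their support.
Lags with overlap: k = -2 to 3.
  r_xh[-2] = x[2]*h[0] = 0
  r_xh[-1] = x[1]*h[0] + x[2]*h[1] = -4
  r_xh[0] = x[0]*h[0] + x[1]*h[1] + x[2]*h[2] = 4
  r_xh[1] = x[0]*h[1] + x[1]*h[2] + x[2]*h[3] = 5
  r_xh[2] = x[0]*h[2] + x[1]*h[3] = -5
  r_xh[3] = x[0]*h[3] = 1
r_xh = [0, -4, 4, 5, -5, 1] (for k = -2, ..., 3)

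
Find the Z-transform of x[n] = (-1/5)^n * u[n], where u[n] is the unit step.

The Z-transform of a^n * u[n] is z/(z-a) for |z| > |a|.
Here a = -1/5, so X(z) = z/(z - (-1/5)) = 5z/(5z + 1)
ROC: |z| > 1/5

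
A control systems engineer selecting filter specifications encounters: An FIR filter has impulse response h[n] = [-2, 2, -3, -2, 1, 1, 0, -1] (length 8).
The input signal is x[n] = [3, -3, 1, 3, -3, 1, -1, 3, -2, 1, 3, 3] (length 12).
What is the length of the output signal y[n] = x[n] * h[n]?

For linear convolution, the output length is:
len(y) = len(x) + len(h) - 1 = 12 + 8 - 1 = 19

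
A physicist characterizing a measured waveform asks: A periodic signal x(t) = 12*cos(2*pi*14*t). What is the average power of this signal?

Average power of A*cos(wt) is A^2/2.
P = 12^2 / 2 = 144/2 = 72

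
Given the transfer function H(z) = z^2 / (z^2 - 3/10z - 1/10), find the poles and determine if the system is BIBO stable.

Poles are roots of the denominator: z^2 - 3/10z - 1/10 = 0.
Quadratic formula: z = [-(-3/10) +/- sqrt((-3/10)^2 - 4*(-1/10))] / 2
Discriminant = 9/100 + 2/5 = 49/100; sqrt = 7/10.
z = (3/10 +/- 7/10) / 2 => z = 1/2 or z = -1/5.
|p1| = 1/5, |p2| = 1/2.
For BIBO stability, all poles must lie inside the unit circle (|p| < 1).
System is STABLE since both |p| < 1.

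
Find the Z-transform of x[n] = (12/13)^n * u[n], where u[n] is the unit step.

The Z-transform of a^n * u[n] is z/(z-a) for |z| > |a|.
Here a = 12/13, so X(z) = z/(z - (12/13)) = 13z/(13z - 12)
ROC: |z| > 12/13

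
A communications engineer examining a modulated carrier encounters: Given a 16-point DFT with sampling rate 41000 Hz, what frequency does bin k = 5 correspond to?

The frequency of DFT bin k is: f_k = k * f_s / N
f_5 = 5 * 41000 / 16 = 25625/2 Hz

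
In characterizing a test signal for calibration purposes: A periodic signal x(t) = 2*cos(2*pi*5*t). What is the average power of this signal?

Average power of A*cos(wt) is A^2/2.
P = 2^2 / 2 = 4/2 = 2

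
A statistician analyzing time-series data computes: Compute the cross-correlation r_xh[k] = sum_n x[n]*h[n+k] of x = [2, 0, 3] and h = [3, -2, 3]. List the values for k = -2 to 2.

Both sequences indexed from 0 and zero outside their support.
Lags with overlap: k = -2 to 2.
  r_xh[-2] = x[2]*h[0] = 9
  r_xh[-1] = x[1]*h[0] + x[2]*h[1] = -6
  r_xh[0] = x[0]*h[0] + x[1]*h[1] + x[2]*h[2] = 15
  r_xh[1] = x[0]*h[1] + x[1]*h[2] = -4
  r_xh[2] = x[0]*h[2] = 6
r_xh = [9, -6, 15, -4, 6] (for k = -2, ..., 2)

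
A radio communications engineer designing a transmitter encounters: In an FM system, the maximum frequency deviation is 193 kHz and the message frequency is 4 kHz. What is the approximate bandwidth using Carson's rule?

Carson's rule: BW = 2*(delta_f + f_m)
= 2*(193 + 4) kHz = 394 kHz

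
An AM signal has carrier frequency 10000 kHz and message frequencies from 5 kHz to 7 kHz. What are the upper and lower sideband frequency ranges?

Upper sideband (USB) = fc + [fm_low, fm_high] = 10000 + [5, 7] = [10005, 10007] kHz
Lower sideband (LSB) = fc - [fm_high, fm_low] = 10000 - [7, 5] = [9993, 9995] kHz
Total occupied spectrum: 9993 kHz to 10007 kHz (plus carrier at 10000 kHz)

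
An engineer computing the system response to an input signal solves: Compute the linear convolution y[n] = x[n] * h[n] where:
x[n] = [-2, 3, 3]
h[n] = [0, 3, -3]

y[n] = sum_k x[k]*h[n-k]. Output length = len(x) + len(h) - 1 = 3 + 3 - 1 = 5.
y[0] = -2*0 = 0
y[1] = 3*0 + -2*3 = -6
y[2] = 3*0 + 3*3 + -2*-3 = 15
y[3] = 3*3 + 3*-3 = 0
y[4] = 3*-3 = -9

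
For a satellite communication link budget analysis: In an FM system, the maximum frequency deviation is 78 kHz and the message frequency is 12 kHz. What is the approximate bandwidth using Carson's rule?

Carson's rule: BW = 2*(delta_f + f_m)
= 2*(78 + 12) kHz = 180 kHz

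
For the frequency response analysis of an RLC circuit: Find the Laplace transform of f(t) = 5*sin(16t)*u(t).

Standard pair: sin(wt)*u(t) <-> w/(s^2+w^2)
With w = 16: L{5*sin(16t)*u(t)} = 80/(s^2+256)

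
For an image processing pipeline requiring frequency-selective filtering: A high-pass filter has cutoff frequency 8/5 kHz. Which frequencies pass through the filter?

A high-pass filter passes all frequencies above the cutoff frequency 8/5 kHz and attenuates lower frequencies.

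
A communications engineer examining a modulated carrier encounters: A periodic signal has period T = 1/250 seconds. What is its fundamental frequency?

The fundamental frequency is the reciprocal of the period.
f = 1/T = 1/(1/250) = 250 Hz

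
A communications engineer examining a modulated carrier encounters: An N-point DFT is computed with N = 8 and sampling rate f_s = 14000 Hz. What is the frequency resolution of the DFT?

DFT frequency resolution = f_s / N
= 14000 / 8 = 1750 Hz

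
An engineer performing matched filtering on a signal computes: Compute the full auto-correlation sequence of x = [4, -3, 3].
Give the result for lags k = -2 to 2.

r_xx[k] = sum_m x[m]*x[m+k], indexed from 0, for k = -2 to 2:
  r_xx[-2] = x[2]*x[0] = 12
  r_xx[-1] = x[1]*x[0] + x[2]*x[1] = -21
  r_xx[0] = x[0]*x[0] + x[1]*x[1] + x[2]*x[2] = 34
  r_xx[1] = x[0]*x[1] + x[1]*x[2] = -21
  r_xx[2] = x[0]*x[2] = 12
r_xx = [12, -21, 34, -21, 12]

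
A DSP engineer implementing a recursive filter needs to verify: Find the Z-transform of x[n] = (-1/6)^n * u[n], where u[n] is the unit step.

The Z-transform of a^n * u[n] is z/(z-a) for |z| > |a|.
Here a = -1/6, so X(z) = z/(z - (-1/6)) = 6z/(6z + 1)
ROC: |z| > 1/6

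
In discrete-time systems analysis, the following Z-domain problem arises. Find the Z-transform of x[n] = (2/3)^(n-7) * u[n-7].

Time-shifting property: if X(z) = Z{x[n]}, then Z{x[n-d]} = z^(-d) * X(z)
X(z) = z/(z - 2/3) for x[n] = (2/3)^n * u[n]
Z{x[n-7]} = z^(-7) * z/(z - 2/3) = z^(-6)/(z - 2/3)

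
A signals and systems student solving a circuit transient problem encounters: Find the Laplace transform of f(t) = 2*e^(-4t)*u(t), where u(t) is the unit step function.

Standard Laplace transform pair:
e^(-at)*u(t) <-> 1/(s+a)
With a = 4: L{2*e^(-4t)*u(t)} = 2/(s+4), ROC: Re(s) > -4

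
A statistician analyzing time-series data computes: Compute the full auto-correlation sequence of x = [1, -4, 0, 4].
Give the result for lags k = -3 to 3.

r_xx[k] = sum_m x[m]*x[m+k], indexed from 0, for k = -3 to 3:
  r_xx[-3] = x[3]*x[0] = 4
  r_xx[-2] = x[2]*x[0] + x[3]*x[1] = -16
  r_xx[-1] = x[1]*x[0] + x[2]*x[1] + x[3]*x[2] = -4
  r_xx[0] = x[0]*x[0] + x[1]*x[1] + x[2]*x[2] + x[3]*x[3] = 33
  r_xx[1] = x[0]*x[1] + x[1]*x[2] + x[2]*x[3] = -4
  r_xx[2] = x[0]*x[2] + x[1]*x[3] = -16
  r_xx[3] = x[0]*x[3] = 4
r_xx = [4, -16, -4, 33, -4, -16, 4]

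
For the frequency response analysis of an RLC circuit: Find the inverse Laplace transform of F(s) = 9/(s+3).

Standard pair: k/(s+a) <-> k*e^(-at)*u(t)
With k=9, a=3: f(t) = 9*e^(-3t)*u(t)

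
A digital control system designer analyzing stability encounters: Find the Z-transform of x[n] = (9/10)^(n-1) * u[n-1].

Time-shifting property: if X(z) = Z{x[n]}, then Z{x[n-d]} = z^(-d) * X(z)
X(z) = z/(z - 9/10) for x[n] = (9/10)^n * u[n]
Z{x[n-1]} = z^(-1) * z/(z - 9/10) = 1/(z - 9/10)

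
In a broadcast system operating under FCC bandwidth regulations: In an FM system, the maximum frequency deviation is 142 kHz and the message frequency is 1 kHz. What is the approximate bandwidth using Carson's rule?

Carson's rule: BW = 2*(delta_f + f_m)
= 2*(142 + 1) kHz = 286 kHz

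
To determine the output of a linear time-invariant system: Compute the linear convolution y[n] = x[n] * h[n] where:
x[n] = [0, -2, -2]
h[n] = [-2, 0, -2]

y[n] = sum_k x[k]*h[n-k]. Output length = len(x) + len(h) - 1 = 3 + 3 - 1 = 5.
y[0] = 0*-2 = 0
y[1] = -2*-2 + 0*0 = 4
y[2] = -2*-2 + -2*0 + 0*-2 = 4
y[3] = -2*0 + -2*-2 = 4
y[4] = -2*-2 = 4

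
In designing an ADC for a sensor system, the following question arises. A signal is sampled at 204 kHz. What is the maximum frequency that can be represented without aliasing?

The maximum frequency that can be represented without aliasing
is the Nyquist frequency: f_max = f_s / 2 = 204 kHz / 2 = 102 kHz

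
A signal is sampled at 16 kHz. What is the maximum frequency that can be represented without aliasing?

The maximum frequency that can be represented without aliasing
is the Nyquist frequency: f_max = f_s / 2 = 16 kHz / 2 = 8 kHz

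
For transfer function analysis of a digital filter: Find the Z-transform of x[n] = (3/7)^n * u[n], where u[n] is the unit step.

The Z-transform of a^n * u[n] is z/(z-a) for |z| > |a|.
Here a = 3/7, so X(z) = z/(z - (3/7)) = 7z/(7z - 3)
ROC: |z| > 3/7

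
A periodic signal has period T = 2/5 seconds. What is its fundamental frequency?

The fundamental frequency is the reciprocal of the period.
f = 1/T = 1/(2/5) = 5/2 Hz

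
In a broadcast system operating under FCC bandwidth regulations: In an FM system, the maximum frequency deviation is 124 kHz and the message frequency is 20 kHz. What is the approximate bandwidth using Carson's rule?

Carson's rule: BW = 2*(delta_f + f_m)
= 2*(124 + 20) kHz = 288 kHz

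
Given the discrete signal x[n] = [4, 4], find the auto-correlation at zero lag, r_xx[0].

The auto-correlation at zero lag r_xx[0] equals the signal energy.
r_xx[0] = sum of x[n]^2 = 4^2 + 4^2
= 16 + 16 = 32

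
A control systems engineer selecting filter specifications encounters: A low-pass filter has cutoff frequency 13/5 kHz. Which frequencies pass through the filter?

A low-pass filter passes all frequencies below the cutoff frequency 13/5 kHz and attenuates higher frequencies.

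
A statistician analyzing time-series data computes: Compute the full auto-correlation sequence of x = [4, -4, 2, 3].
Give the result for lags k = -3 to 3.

r_xx[k] = sum_m x[m]*x[m+k], indexed from 0, for k = -3 to 3:
  r_xx[-3] = x[3]*x[0] = 12
  r_xx[-2] = x[2]*x[0] + x[3]*x[1] = -4
  r_xx[-1] = x[1]*x[0] + x[2]*x[1] + x[3]*x[2] = -18
  r_xx[0] = x[0]*x[0] + x[1]*x[1] + x[2]*x[2] + x[3]*x[3] = 45
  r_xx[1] = x[0]*x[1] + x[1]*x[2] + x[2]*x[3] = -18
  r_xx[2] = x[0]*x[2] + x[1]*x[3] = -4
  r_xx[3] = x[0]*x[3] = 12
r_xx = [12, -4, -18, 45, -18, -4, 12]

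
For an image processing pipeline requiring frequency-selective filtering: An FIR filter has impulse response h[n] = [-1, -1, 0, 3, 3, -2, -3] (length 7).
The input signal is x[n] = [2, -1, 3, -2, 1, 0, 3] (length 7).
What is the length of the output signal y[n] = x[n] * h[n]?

For linear convolution, the output length is:
len(y) = len(x) + len(h) - 1 = 7 + 7 - 1 = 13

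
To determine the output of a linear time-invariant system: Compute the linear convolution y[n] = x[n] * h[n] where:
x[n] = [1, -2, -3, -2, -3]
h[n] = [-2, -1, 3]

y[n] = sum_k x[k]*h[n-k]. Output length = len(x) + len(h) - 1 = 5 + 3 - 1 = 7.
y[0] = 1*-2 = -2
y[1] = -2*-2 + 1*-1 = 3
y[2] = -3*-2 + -2*-1 + 1*3 = 11
y[3] = -2*-2 + -3*-1 + -2*3 = 1
y[4] = -3*-2 + -2*-1 + -3*3 = -1
y[5] = -3*-1 + -2*3 = -3
y[6] = -3*3 = -9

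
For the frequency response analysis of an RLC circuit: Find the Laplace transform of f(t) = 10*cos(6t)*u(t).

Standard pair: cos(wt)*u(t) <-> s/(s^2+w^2)
With w = 6: L{10*cos(6t)*u(t)} = 10s/(s^2+36)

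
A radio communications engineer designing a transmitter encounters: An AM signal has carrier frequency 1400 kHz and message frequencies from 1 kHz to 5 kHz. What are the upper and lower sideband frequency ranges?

Upper sideband (USB) = fc + [fm_low, fm_high] = 1400 + [1, 5] = [1401, 1405] kHz
Lower sideband (LSB) = fc - [fm_high, fm_low] = 1400 - [5, 1] = [1395, 1399] kHz
Total occupied spectrum: 1395 kHz to 1405 kHz (plus carrier at 1400 kHz)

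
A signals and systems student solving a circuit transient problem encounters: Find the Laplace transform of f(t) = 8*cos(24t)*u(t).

Standard pair: cos(wt)*u(t) <-> s/(s^2+w^2)
With w = 24: L{8*cos(24t)*u(t)} = 8s/(s^2+576)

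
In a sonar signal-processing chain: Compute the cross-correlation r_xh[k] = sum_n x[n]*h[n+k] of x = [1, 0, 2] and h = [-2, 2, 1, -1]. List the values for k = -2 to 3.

Both sequences indexed from 0 and zero outside their support.
Lags with overlap: k = -2 to 3.
  r_xh[-2] = x[2]*h[0] = -4
  r_xh[-1] = x[1]*h[0] + x[2]*h[1] = 4
  r_xh[0] = x[0]*h[0] + x[1]*h[1] + x[2]*h[2] = 0
  r_xh[1] = x[0]*h[1] + x[1]*h[2] + x[2]*h[3] = 0
  r_xh[2] = x[0]*h[2] + x[1]*h[3] = 1
  r_xh[3] = x[0]*h[3] = -1
r_xh = [-4, 4, 0, 0, 1, -1] (for k = -2, ..., 3)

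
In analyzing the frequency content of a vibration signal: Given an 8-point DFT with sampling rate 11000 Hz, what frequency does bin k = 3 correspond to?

The frequency of DFT bin k is: f_k = k * f_s / N
f_3 = 3 * 11000 / 8 = 4125 Hz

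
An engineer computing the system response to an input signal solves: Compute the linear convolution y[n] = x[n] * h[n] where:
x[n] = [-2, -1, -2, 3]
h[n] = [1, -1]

y[n] = sum_k x[k]*h[n-k]. Output length = len(x) + len(h) - 1 = 4 + 2 - 1 = 5.
y[0] = -2*1 = -2
y[1] = -1*1 + -2*-1 = 1
y[2] = -2*1 + -1*-1 = -1
y[3] = 3*1 + -2*-1 = 5
y[4] = 3*-1 = -3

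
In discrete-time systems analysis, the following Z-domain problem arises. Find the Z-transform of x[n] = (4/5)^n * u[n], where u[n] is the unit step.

The Z-transform of a^n * u[n] is z/(z-a) for |z| > |a|.
Here a = 4/5, so X(z) = z/(z - (4/5)) = 5z/(5z - 4)
ROC: |z| > 4/5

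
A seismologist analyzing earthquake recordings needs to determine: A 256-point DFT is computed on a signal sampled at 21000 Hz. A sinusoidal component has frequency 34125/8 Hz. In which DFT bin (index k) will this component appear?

DFT frequency resolution = f_s/N = 21000/256 = 2625/32 Hz
Bin index k = f_signal / resolution = 34125/8 / 2625/32 = 52
The signal frequency 34125/8 Hz falls in DFT bin k = 52.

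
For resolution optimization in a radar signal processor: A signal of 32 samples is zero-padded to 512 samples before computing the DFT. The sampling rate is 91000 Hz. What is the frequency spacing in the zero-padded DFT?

Original DFT: N = 32, resolution = f_s/N = 91000/32 = 11375/4 Hz
Zero-padded DFT: N = 512, resolution = f_s/N = 91000/512 = 11375/64 Hz
Zero-padding interpolates the spectrum (finer frequency grid)
but does NOT improve the true spectral resolution (ability to resolve close frequencies).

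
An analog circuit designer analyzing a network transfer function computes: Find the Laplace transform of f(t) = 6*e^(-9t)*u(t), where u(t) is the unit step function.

Standard Laplace transform pair:
e^(-at)*u(t) <-> 1/(s+a)
With a = 9: L{6*e^(-9t)*u(t)} = 6/(s+9), ROC: Re(s) > -9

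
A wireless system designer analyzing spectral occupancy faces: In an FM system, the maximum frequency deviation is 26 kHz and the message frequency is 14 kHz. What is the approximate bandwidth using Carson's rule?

Carson's rule: BW = 2*(delta_f + f_m)
= 2*(26 + 14) kHz = 80 kHz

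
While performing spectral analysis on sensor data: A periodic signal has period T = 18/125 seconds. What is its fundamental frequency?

The fundamental frequency is the reciprocal of the period.
f = 1/T = 1/(18/125) = 125/18 Hz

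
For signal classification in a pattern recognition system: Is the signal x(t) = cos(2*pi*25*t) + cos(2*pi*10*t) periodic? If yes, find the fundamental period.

f1 = 25 Hz, f2 = 10 Hz
Period T1 = 1/25, T2 = 1/10
Ratio T1/T2 = 10/25, which is rational.
The signal is periodic with fundamental period T = 1/GCD(25,10) = 1/5 s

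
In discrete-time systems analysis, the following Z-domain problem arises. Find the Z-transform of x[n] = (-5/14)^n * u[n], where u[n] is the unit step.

The Z-transform of a^n * u[n] is z/(z-a) for |z| > |a|.
Here a = -5/14, so X(z) = z/(z - (-5/14)) = 14z/(14z + 5)
ROC: |z| > 5/14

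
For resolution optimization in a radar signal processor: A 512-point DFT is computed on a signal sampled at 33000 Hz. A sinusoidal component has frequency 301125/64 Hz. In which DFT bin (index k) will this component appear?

DFT frequency resolution = f_s/N = 33000/512 = 4125/64 Hz
Bin index k = f_signal / resolution = 301125/64 / 4125/64 = 73
The signal frequency 301125/64 Hz falls in DFT bin k = 73.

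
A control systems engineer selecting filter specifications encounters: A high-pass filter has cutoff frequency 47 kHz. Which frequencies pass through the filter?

A high-pass filter passes all frequencies above the cutoff frequency 47 kHz and attenuates lower frequencies.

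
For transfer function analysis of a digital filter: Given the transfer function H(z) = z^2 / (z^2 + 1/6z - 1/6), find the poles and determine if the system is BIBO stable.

Poles are roots of the denominator: z^2 + 1/6z - 1/6 = 0.
Quadratic formula: z = [-(1/6) +/- sqrt((1/6)^2 - 4*(-1/6))] / 2
Discriminant = 1/36 + 2/3 = 25/36; sqrt = 5/6.
z = (-1/6 +/- 5/6) / 2 => z = 1/3 or z = -1/2.
|p1| = 1/3, |p2| = 1/2.
For BIBO stability, all poles must lie inside the unit circle (|p| < 1).
System is STABLE since both |p| < 1.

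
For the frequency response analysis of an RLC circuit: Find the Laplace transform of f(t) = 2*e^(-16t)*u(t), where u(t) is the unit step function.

Standard Laplace transform pair:
e^(-at)*u(t) <-> 1/(s+a)
With a = 16: L{2*e^(-16t)*u(t)} = 2/(s+16), ROC: Re(s) > -16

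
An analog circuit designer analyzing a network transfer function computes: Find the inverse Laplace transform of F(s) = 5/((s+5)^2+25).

Standard pair: w/((s+a)^2+w^2) <-> e^(-at)*sin(wt)*u(t)
With a=5, w=5: f(t) = e^(-5t)*sin(5t)*u(t)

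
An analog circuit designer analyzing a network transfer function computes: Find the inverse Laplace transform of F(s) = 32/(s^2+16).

Standard pair: w/(s^2+w^2) <-> sin(wt)*u(t)
Recognize w^2 = 16, so w = 4; numerator 32 = 8*4.
f(t) = 8*sin(4t)*u(t)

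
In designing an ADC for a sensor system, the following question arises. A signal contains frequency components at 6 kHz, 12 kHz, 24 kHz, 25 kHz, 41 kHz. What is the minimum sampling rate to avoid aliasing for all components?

The highest frequency component is f_max = 41 kHz.
Nyquist rate = 2 * f_max = 2 * 41 kHz = 82 kHz.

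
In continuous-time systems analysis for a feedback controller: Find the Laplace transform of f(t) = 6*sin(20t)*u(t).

Standard pair: sin(wt)*u(t) <-> w/(s^2+w^2)
With w = 20: L{6*sin(20t)*u(t)} = 120/(s^2+400)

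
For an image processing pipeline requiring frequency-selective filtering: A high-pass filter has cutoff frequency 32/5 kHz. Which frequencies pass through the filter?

A high-pass filter passes all frequencies above the cutoff frequency 32/5 kHz and attenuates lower frequencies.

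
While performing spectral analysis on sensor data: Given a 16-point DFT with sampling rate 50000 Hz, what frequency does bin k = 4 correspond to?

The frequency of DFT bin k is: f_k = k * f_s / N
f_4 = 4 * 50000 / 16 = 12500 Hz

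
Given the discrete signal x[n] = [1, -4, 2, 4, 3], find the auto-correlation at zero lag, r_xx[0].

The auto-correlation at zero lag r_xx[0] equals the signal energy.
r_xx[0] = sum of x[n]^2 = 1^2 + (-4)^2 + 2^2 + 4^2 + 3^2
= 1 + 16 + 4 + 16 + 9 = 46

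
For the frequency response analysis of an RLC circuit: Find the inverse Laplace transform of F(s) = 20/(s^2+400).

Standard pair: w/(s^2+w^2) <-> sin(wt)*u(t)
Recognize w^2 = 400, so w = 20; numerator 20 = 1*20.
f(t) = sin(20t)*u(t)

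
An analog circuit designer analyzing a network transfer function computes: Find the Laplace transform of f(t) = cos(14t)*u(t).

Standard pair: cos(wt)*u(t) <-> s/(s^2+w^2)
With w = 14: L{cos(14t)*u(t)} = s/(s^2+196)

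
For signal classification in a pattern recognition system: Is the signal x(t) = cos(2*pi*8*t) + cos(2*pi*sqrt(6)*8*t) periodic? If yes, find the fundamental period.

f1 = 8 Hz, f2 = 8*sqrt(6) Hz
Ratio f2/f1 = sqrt(6), which is irrational.
Since the frequency ratio is irrational, no common period exists.
The signal is not periodic.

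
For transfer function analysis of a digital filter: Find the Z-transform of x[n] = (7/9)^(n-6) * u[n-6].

Time-shifting property: if X(z) = Z{x[n]}, then Z{x[n-d]} = z^(-d) * X(z)
X(z) = z/(z - 7/9) for x[n] = (7/9)^n * u[n]
Z{x[n-6]} = z^(-6) * z/(z - 7/9) = z^(-5)/(z - 7/9)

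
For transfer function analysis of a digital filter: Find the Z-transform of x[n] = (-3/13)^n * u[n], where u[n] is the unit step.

The Z-transform of a^n * u[n] is z/(z-a) for |z| > |a|.
Here a = -3/13, so X(z) = z/(z - (-3/13)) = 13z/(13z + 3)
ROC: |z| > 3/13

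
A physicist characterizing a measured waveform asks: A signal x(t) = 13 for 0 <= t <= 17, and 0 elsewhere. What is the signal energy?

Energy = integral of |x(t)|^2 dt over the signal duration
= 13^2 * 17 = 169 * 17 = 2873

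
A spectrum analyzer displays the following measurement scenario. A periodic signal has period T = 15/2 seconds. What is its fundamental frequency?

The fundamental frequency is the reciprocal of the period.
f = 1/T = 1/(15/2) = 2/15 Hz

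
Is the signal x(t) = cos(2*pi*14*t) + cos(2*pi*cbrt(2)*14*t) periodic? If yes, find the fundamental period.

f1 = 14 Hz, f2 = 14*cbrt(2) Hz
Ratio f2/f1 = cbrt(2), which is irrational.
Since the frequency ratio is irrational, no common period exists.
The signal is not periodic.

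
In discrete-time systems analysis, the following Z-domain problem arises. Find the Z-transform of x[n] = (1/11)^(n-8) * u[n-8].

Time-shifting property: if X(z) = Z{x[n]}, then Z{x[n-d]} = z^(-d) * X(z)
X(z) = z/(z - 1/11) for x[n] = (1/11)^n * u[n]
Z{x[n-8]} = z^(-8) * z/(z - 1/11) = z^(-7)/(z - 1/11)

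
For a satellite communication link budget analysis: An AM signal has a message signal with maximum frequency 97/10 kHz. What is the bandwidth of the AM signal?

In AM (double-sideband), the bandwidth is twice the message frequency.
BW = 2 * f_m = 2 * 97/10 kHz = 97/5 kHz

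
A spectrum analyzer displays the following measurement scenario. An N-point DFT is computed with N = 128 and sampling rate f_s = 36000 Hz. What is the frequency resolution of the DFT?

DFT frequency resolution = f_s / N
= 36000 / 128 = 1125/4 Hz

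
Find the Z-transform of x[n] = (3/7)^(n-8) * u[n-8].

Time-shifting property: if X(z) = Z{x[n]}, then Z{x[n-d]} = z^(-d) * X(z)
X(z) = z/(z - 3/7) for x[n] = (3/7)^n * u[n]
Z{x[n-8]} = z^(-8) * z/(z - 3/7) = z^(-7)/(z - 3/7)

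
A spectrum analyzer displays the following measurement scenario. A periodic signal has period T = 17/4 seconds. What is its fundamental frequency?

The fundamental frequency is the reciprocal of the period.
f = 1/T = 1/(17/4) = 4/17 Hz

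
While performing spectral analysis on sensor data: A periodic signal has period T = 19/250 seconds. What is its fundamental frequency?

The fundamental frequency is the reciprocal of the period.
f = 1/T = 1/(19/250) = 250/19 Hz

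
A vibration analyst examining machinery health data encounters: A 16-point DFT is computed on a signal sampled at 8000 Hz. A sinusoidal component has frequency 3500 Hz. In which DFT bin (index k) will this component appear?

DFT frequency resolution = f_s/N = 8000/16 = 500 Hz
Bin index k = f_signal / resolution = 3500 / 500 = 7
The signal frequency 3500 Hz falls in DFT bin k = 7.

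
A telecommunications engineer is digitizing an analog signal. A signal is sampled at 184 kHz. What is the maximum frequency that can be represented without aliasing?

The maximum frequency that can be represented without aliasing
is the Nyquist frequency: f_max = f_s / 2 = 184 kHz / 2 = 92 kHz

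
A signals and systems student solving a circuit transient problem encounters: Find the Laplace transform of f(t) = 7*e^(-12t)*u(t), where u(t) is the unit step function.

Standard Laplace transform pair:
e^(-at)*u(t) <-> 1/(s+a)
With a = 12: L{7*e^(-12t)*u(t)} = 7/(s+12), ROC: Re(s) > -12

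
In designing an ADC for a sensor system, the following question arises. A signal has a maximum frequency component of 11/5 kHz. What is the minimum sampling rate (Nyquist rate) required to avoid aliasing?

By the Nyquist-Shannon sampling theorem,
the minimum sampling rate (Nyquist rate) must be at least 2 * f_max.
Nyquist rate = 2 * 11/5 kHz = 22/5 kHz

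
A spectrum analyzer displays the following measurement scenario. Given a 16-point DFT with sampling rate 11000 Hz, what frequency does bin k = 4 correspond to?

The frequency of DFT bin k is: f_k = k * f_s / N
f_4 = 4 * 11000 / 16 = 2750 Hz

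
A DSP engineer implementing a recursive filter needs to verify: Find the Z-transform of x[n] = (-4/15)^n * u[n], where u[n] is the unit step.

The Z-transform of a^n * u[n] is z/(z-a) for |z| > |a|.
Here a = -4/15, so X(z) = z/(z - (-4/15)) = 15z/(15z + 4)
ROC: |z| > 4/15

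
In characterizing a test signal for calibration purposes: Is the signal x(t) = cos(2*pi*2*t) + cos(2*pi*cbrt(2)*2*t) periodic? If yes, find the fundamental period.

f1 = 2 Hz, f2 = 2*cbrt(2) Hz
Ratio f2/f1 = cbrt(2), which is irrational.
Since the frequency ratio is irrational, no common period exists.
The signal is not periodic.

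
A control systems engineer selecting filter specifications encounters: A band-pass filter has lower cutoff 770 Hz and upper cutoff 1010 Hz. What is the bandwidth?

Bandwidth = f_high - f_low
= 1010 Hz - 770 Hz = 240 Hz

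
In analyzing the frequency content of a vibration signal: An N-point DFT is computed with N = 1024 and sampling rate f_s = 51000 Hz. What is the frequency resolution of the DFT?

DFT frequency resolution = f_s / N
= 51000 / 1024 = 6375/128 Hz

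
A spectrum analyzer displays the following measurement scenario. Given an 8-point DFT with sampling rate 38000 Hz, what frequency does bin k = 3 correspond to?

The frequency of DFT bin k is: f_k = k * f_s / N
f_3 = 3 * 38000 / 8 = 14250 Hz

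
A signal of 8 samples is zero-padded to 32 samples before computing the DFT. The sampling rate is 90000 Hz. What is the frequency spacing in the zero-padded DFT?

Original DFT: N = 8, resolution = f_s/N = 90000/8 = 11250 Hz
Zero-padded DFT: N = 32, resolution = f_s/N = 90000/32 = 5625/2 Hz
Zero-padding interpolates the spectrum (finer frequency grid)
but does NOT improve the true spectral resolution (ability to resolve close frequencies).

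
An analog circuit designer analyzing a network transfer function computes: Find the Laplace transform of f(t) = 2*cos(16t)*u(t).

Standard pair: cos(wt)*u(t) <-> s/(s^2+w^2)
With w = 16: L{2*cos(16t)*u(t)} = 2s/(s^2+256)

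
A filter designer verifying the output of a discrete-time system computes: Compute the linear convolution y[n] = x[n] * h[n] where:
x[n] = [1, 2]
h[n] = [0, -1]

y[n] = sum_k x[k]*h[n-k]. Output length = len(x) + len(h) - 1 = 2 + 2 - 1 = 3.
y[0] = 1*0 = 0
y[1] = 2*0 + 1*-1 = -1
y[2] = 2*-1 = -2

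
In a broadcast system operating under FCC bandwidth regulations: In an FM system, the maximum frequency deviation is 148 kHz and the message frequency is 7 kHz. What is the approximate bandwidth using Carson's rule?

Carson's rule: BW = 2*(delta_f + f_m)
= 2*(148 + 7) kHz = 310 kHz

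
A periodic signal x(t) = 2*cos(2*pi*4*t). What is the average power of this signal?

Average power of A*cos(wt) is A^2/2.
P = 2^2 / 2 = 4/2 = 2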